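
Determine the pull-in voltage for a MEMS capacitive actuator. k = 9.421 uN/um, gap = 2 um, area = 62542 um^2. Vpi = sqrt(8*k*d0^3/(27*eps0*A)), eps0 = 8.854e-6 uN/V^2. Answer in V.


Step 1: Compute numerator: 8 * k * d0^3 = 8 * 9.421 * 2^3 = 602.944
Step 2: Compute denominator: 27 * eps0 * A = 27 * 8.854e-6 * 62542 = 14.951165
Step 3: Vpi = sqrt(602.944 / 14.951165)
Vpi = 6.35 V


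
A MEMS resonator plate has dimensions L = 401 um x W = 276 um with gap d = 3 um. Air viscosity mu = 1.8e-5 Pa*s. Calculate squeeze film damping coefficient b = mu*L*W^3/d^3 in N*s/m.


Step 1: Convert to SI.
L = 401e-6 m, W = 276e-6 m, d = 3e-6 m
Step 2: W^3 = (276e-6)^3 = 2.10e-11 m^3
Step 3: d^3 = (3e-6)^3 = 2.70e-17 m^3
Step 4: b = 1.8e-5 * 401e-6 * 2.10e-11 / 2.70e-17
b = 5.62e-03 N*s/m


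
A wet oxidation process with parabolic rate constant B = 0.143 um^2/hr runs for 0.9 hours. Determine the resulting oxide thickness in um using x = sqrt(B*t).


Step 1: Compute B*t = 0.143 * 0.9 = 0.1287
Step 2: x = sqrt(0.1287)
x = 0.359 um


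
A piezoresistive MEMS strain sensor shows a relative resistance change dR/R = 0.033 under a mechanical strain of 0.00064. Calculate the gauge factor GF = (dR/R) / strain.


Step 1: Identify values.
dR/R = 0.033, strain = 0.00064
Step 2: GF = (dR/R) / strain = 0.033 / 0.00064
GF = 51.6


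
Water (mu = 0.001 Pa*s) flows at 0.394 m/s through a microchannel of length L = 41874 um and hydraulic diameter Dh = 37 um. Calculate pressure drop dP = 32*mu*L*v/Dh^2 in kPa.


Step 1: Convert to SI: L = 41874e-6 m, Dh = 37e-6 m
Step 2: dP = 32 * 0.001 * 41874e-6 * 0.394 / (37e-6)^2
Step 3: dP = 385644.55 Pa
Step 4: Convert to kPa: dP = 385.64 kPa


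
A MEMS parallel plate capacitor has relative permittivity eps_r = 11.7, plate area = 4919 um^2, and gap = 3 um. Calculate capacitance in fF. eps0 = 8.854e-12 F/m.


Step 1: Convert area to m^2: A = 4919e-12 m^2
Step 2: Convert gap to m: d = 3e-6 m
Step 3: C = eps0 * eps_r * A / d
C = 8.854e-12 * 11.7 * 4919e-12 / 3e-6
Step 4: Convert to fF (multiply by 1e15).
C = 169.86 fF


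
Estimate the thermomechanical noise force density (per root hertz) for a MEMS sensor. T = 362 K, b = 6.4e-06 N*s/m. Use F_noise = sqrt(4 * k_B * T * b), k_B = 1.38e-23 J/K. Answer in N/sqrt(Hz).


Step 1: Compute 4 * k_B * T * b
= 4 * 1.38e-23 * 362 * 6.4e-06
= 1.2789e-25 N^2/Hz
Step 2: F_noise = sqrt(1.2789e-25)
F_noise = 3.58e-13 N/sqrt(Hz)


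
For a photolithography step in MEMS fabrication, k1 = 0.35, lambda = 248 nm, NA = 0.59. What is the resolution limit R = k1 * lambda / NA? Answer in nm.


Step 1: Identify values: k1 = 0.35, lambda = 248 nm, NA = 0.59
Step 2: R = k1 * lambda / NA
R = 0.35 * 248 / 0.59
R = 147.1 nm


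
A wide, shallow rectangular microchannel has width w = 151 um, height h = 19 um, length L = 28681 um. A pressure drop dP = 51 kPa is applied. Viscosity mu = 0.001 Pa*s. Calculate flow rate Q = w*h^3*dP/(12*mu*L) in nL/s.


Step 1: Convert all dimensions to SI (meters).
w = 151e-6 m, h = 19e-6 m, L = 28681e-6 m, dP = 51e3 Pa
Step 2: Q = w * h^3 * dP / (12 * mu * L)
Q = 151e-6 * (19e-6)^3 * 51e3 / (12 * 0.001 * 28681e-6) = 1.5347314e-10 m^3/s
Step 3: Convert Q from m^3/s to nL/s (1 m^3 = 1e12 nL, so multiply by 1e12).
Q = 153.473 nL/s


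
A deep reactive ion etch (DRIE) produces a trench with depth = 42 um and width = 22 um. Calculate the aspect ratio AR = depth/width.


Step 1: AR = depth / width
Step 2: AR = 42 / 22
AR = 1.9


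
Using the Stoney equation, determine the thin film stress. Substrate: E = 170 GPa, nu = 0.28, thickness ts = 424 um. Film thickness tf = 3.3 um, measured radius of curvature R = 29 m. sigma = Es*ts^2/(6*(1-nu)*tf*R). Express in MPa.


Step 1: Compute numerator: Es * ts^2 = 170 * 424^2 = 30561920 (GPa*um^2)
Step 2: Compute denominator (R in um): 6*(1-nu)*tf*R = 6*0.72*3.3*29e6 = 413424000.0 (um^2)
Step 3: sigma (GPa) = 30561920 / 413424000.0 = 7.3924e-02 GPa
Step 4: Convert to MPa (x1000): sigma = 73.9 MPa


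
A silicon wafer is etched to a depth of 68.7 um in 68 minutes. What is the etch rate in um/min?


Step 1: Etch rate = depth / time
Step 2: rate = 68.7 / 68
rate = 1.01 um/min


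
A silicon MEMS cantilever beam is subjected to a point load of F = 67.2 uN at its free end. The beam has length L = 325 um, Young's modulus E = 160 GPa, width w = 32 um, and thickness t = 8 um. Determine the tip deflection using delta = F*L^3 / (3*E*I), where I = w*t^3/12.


Step 1: Calculate the second moment of area.
I = w * t^3 / 12 = 32 * 8^3 / 12 = 1365.3333 um^4
Step 2: Convert E to consistent units (1 GPa = 1000 uN/um^2).
E = 160 GPa = 160000 uN/um^2
Step 3: Calculate tip deflection.
delta = F * L^3 / (3 * E * I)
delta = 67.2 * 325^3 / (3 * 160000 * 1365.3333)
delta = 3.52 um


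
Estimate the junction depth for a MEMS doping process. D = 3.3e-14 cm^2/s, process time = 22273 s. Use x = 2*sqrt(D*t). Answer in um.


Step 1: Compute D*t = 3.3e-14 * 22273 = 7.35009e-10 cm^2
Step 2: sqrt(D*t) = 2.7111e-05 cm
Step 3: x = 2 * 2.7111e-05 cm = 5.4222e-05 cm
Step 4: Convert to um (1 cm = 1e4 um): x = 0.542 um


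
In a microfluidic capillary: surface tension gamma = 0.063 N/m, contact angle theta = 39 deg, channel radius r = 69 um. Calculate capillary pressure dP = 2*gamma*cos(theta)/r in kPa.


Step 1: cos(39 deg) = 0.7771
Step 2: Convert r to m: r = 69e-6 m
Step 3: dP = 2 * 0.063 * 0.7771 / 69e-6 = 1419.1 Pa
Step 4: Convert Pa to kPa (divide by 1000).
dP = 1.42 kPa


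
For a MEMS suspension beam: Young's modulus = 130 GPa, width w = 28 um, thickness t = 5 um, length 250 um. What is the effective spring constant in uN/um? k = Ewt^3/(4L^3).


Step 1: Convert E to consistent units (1 GPa = 1000 uN/um^2).
E = 130 GPa = 130000 uN/um^2
Step 2: Compute t^3 = 5^3 = 125
Step 3: Compute L^3 = 250^3 = 15625000
Step 4: k = 130000 * 28 * 125 / (4 * 15625000)
k = 7.28 uN/um


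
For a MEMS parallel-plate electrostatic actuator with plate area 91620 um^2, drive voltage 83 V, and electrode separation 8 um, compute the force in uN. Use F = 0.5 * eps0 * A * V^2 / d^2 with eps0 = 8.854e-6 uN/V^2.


Step 1: Identify parameters.
eps0 = 8.854e-6 uN/V^2, A = 91620 um^2, V = 83 V, d = 8 um
Step 2: Compute V^2 = 83^2 = 6889
Step 3: Compute d^2 = 8^2 = 64
Step 4: F = 0.5 * 8.854e-6 * 91620 * 6889 / 64
F = 43.659 uN


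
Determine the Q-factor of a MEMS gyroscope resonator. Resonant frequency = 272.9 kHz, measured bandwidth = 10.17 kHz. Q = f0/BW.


Step 1: Q = f0 / bandwidth
Step 2: Q = 272.9 / 10.17
Q = 26.8


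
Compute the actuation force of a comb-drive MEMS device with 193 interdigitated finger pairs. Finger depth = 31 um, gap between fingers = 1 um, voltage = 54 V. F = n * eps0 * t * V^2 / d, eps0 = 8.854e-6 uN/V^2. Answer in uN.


Step 1: Parameters: n=193, eps0=8.854e-6 uN/V^2, t=31 um, V=54 V, d=1 um
Step 2: V^2 = 2916
Step 3: F = 193 * 8.854e-6 * 31 * 2916 / 1
F = 154.471 uN


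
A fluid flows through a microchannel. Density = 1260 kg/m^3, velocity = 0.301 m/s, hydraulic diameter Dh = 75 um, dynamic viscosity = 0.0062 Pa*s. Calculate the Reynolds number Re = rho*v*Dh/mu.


Step 1: Convert Dh to meters: Dh = 75e-6 m
Step 2: Re = rho * v * Dh / mu
Re = 1260 * 0.301 * 75e-6 / 0.0062
Re = 4.588


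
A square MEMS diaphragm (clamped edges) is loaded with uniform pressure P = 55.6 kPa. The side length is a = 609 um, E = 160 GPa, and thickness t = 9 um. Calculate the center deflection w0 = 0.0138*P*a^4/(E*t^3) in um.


Step 1: Convert pressure to compatible units (E is in GPa, so P in GPa).
P = 55.6 kPa = 55.6e-6 GPa
Step 2: Compute numerator: 0.0138 * P * a^4.
a^4 = 609^4 = 137552716161
numerator = 0.0138 * 55.6e-6 * 137552716161 = 1.05541e+05
Step 3: Compute denominator: E * t^3 = 160 * 9^3 = 116640
Step 4: w0 = numerator / denominator = 1.05541e+05 / 116640 = 0.9048 um


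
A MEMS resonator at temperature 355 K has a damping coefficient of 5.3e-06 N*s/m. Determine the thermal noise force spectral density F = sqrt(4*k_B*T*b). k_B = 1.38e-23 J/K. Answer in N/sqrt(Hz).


Step 1: Compute 4 * k_B * T * b
= 4 * 1.38e-23 * 355 * 5.3e-06
= 1.0386e-25 N^2/Hz
Step 2: F_noise = sqrt(1.0386e-25)
F_noise = 3.22e-13 N/sqrt(Hz)


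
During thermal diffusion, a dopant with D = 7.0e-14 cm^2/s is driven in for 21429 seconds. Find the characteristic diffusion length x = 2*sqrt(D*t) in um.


Step 1: Compute D*t = 7.0e-14 * 21429 = 1.50003e-09 cm^2
Step 2: sqrt(D*t) = 3.873e-05 cm
Step 3: x = 2 * 3.873e-05 cm = 7.746e-05 cm
Step 4: Convert to um (1 cm = 1e4 um): x = 0.775 um


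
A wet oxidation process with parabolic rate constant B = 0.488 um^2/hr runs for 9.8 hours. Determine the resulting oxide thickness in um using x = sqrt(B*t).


Step 1: Compute B*t = 0.488 * 9.8 = 4.7824
Step 2: x = sqrt(4.7824)
x = 2.187 um


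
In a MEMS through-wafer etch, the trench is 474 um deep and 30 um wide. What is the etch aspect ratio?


Step 1: AR = depth / width
Step 2: AR = 474 / 30
AR = 15.8


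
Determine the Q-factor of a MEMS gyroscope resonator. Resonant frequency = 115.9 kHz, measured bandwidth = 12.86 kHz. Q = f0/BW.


Step 1: Q = f0 / bandwidth
Step 2: Q = 115.9 / 12.86
Q = 9.0


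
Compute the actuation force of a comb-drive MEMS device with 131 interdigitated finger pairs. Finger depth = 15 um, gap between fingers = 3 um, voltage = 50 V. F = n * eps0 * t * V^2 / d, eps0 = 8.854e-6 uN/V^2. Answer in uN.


Step 1: Parameters: n=131, eps0=8.854e-6 uN/V^2, t=15 um, V=50 V, d=3 um
Step 2: V^2 = 2500
Step 3: F = 131 * 8.854e-6 * 15 * 2500 / 3
F = 14.498 uN


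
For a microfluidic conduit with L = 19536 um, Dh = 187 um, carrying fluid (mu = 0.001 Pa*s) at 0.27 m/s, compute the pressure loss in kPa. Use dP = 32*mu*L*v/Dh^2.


Step 1: Convert to SI: L = 19536e-6 m, Dh = 187e-6 m
Step 2: dP = 32 * 0.001 * 19536e-6 * 0.27 / (187e-6)^2
Step 3: dP = 4826.88 Pa
Step 4: Convert to kPa: dP = 4.83 kPa


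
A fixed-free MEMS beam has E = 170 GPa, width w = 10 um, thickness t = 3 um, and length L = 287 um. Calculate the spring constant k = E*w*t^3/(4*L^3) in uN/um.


Step 1: Convert E to consistent units (1 GPa = 1000 uN/um^2).
E = 170 GPa = 170000 uN/um^2
Step 2: Compute t^3 = 3^3 = 27
Step 3: Compute L^3 = 287^3 = 23639903
Step 4: k = 170000 * 10 * 27 / (4 * 23639903)
k = 0.4854 uN/um


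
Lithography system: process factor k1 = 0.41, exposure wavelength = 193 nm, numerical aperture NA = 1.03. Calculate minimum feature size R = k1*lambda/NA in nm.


Step 1: Identify values: k1 = 0.41, lambda = 193 nm, NA = 1.03
Step 2: R = k1 * lambda / NA
R = 0.41 * 193 / 1.03
R = 76.8 nm


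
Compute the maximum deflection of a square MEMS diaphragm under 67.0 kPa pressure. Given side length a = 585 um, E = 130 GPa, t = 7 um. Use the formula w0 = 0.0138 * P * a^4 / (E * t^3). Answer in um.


Step 1: Convert pressure to compatible units (E is in GPa, so P in GPa).
P = 67.0 kPa = 67.0e-6 GPa
Step 2: Compute numerator: 0.0138 * P * a^4.
a^4 = 585^4 = 117117950625
numerator = 0.0138 * 67.0e-6 * 117117950625 = 1.082873e+05
Step 3: Compute denominator: E * t^3 = 130 * 7^3 = 44590
Step 4: w0 = numerator / denominator = 1.082873e+05 / 44590 = 2.4285 um


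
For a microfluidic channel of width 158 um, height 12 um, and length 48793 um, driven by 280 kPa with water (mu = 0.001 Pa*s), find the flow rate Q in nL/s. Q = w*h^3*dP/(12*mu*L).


Step 1: Convert all dimensions to SI (meters).
w = 158e-6 m, h = 12e-6 m, L = 48793e-6 m, dP = 280e3 Pa
Step 2: Q = w * h^3 * dP / (12 * mu * L)
Q = 158e-6 * (12e-6)^3 * 280e3 / (12 * 0.001 * 48793e-6) = 1.3056299e-10 m^3/s
Step 3: Convert Q from m^3/s to nL/s (1 m^3 = 1e12 nL, so multiply by 1e12).
Q = 130.563 nL/s


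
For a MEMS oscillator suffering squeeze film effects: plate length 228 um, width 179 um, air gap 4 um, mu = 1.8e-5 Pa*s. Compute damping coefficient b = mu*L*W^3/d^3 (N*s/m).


Step 1: Convert to SI.
L = 228e-6 m, W = 179e-6 m, d = 4e-6 m
Step 2: W^3 = (179e-6)^3 = 5.74e-12 m^3
Step 3: d^3 = (4e-6)^3 = 6.40e-17 m^3
Step 4: b = 1.8e-5 * 228e-6 * 5.74e-12 / 6.40e-17
b = 3.68e-04 N*s/m


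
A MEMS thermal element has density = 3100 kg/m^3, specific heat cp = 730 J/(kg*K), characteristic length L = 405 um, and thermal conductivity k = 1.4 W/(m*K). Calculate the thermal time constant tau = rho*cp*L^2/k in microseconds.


Step 1: Convert L to m: L = 405e-6 m
Step 2: L^2 = (405e-6)^2 = 1.64025e-07 m^2
Step 3: tau = 3100 * 730 * 1.64025e-07 / 1.4 = 2.6513469643e-01 s
Step 4: Convert to microseconds (multiply by 1e6).
tau = 265134.696 us


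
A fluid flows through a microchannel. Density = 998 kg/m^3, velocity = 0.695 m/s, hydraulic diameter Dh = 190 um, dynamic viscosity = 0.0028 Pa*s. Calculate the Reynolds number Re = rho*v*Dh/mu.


Step 1: Convert Dh to meters: Dh = 190e-6 m
Step 2: Re = rho * v * Dh / mu
Re = 998 * 0.695 * 190e-6 / 0.0028
Re = 47.066


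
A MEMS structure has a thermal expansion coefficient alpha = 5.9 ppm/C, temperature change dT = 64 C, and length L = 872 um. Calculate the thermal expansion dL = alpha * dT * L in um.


Step 1: Convert CTE: alpha = 5.9 ppm/C = 5.9e-6 /C
Step 2: dL = 5.9e-6 * 64 * 872
dL = 0.3293 um


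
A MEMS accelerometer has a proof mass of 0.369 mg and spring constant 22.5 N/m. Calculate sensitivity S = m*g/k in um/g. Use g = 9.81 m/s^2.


Step 1: Convert mass: m = 0.369 mg = 3.69e-07 kg
Step 2: S = m * g / k = 3.69e-07 * 9.81 / 22.5
Step 3: S = 1.61e-07 m/g
Step 4: Convert to um/g: S = 0.161 um/g


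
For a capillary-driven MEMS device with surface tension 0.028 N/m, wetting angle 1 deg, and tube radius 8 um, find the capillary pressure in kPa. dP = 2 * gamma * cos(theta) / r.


Step 1: cos(1 deg) = 0.9998
Step 2: Convert r to m: r = 8e-6 m
Step 3: dP = 2 * 0.028 * 0.9998 / 8e-6 = 6998.6 Pa
Step 4: Convert Pa to kPa (divide by 1000).
dP = 7.0 kPa


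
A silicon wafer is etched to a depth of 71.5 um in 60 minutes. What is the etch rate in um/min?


Step 1: Etch rate = depth / time
Step 2: rate = 71.5 / 60
rate = 1.192 um/min


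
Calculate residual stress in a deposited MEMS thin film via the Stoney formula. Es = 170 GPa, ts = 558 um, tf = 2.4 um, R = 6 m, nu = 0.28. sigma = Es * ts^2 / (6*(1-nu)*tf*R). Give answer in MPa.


Step 1: Compute numerator: Es * ts^2 = 170 * 558^2 = 52931880 (GPa*um^2)
Step 2: Compute denominator (R in um): 6*(1-nu)*tf*R = 6*0.72*2.4*6e6 = 62208000.0 (um^2)
Step 3: sigma (GPa) = 52931880 / 62208000.0 = 8.50885e-01 GPa
Step 4: Convert to MPa (x1000): sigma = 850.9 MPa


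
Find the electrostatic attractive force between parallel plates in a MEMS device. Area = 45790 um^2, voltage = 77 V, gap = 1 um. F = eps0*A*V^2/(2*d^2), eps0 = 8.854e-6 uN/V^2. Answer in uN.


Step 1: Identify parameters.
eps0 = 8.854e-6 uN/V^2, A = 45790 um^2, V = 77 V, d = 1 um
Step 2: Compute V^2 = 77^2 = 5929
Step 3: Compute d^2 = 1^2 = 1
Step 4: F = 0.5 * 8.854e-6 * 45790 * 5929 / 1
F = 1201.881 uN


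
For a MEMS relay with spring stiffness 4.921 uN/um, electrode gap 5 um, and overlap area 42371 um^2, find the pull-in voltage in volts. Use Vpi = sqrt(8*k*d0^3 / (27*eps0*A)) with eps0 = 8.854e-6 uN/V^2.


Step 1: Compute numerator: 8 * k * d0^3 = 8 * 4.921 * 5^3 = 4921.0
Step 2: Compute denominator: 27 * eps0 * A = 27 * 8.854e-6 * 42371 = 10.129127
Step 3: Vpi = sqrt(4921.0 / 10.129127)
Vpi = 22.04 V


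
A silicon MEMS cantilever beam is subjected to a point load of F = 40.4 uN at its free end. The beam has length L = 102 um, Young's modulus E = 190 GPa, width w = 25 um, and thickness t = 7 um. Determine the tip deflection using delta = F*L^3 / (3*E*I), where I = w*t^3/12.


Step 1: Calculate the second moment of area.
I = w * t^3 / 12 = 25 * 7^3 / 12 = 714.5833 um^4
Step 2: Convert E to consistent units (1 GPa = 1000 uN/um^2).
E = 190 GPa = 190000 uN/um^2
Step 3: Calculate tip deflection.
delta = F * L^3 / (3 * E * I)
delta = 40.4 * 102^3 / (3 * 190000 * 714.5833)
delta = 0.1053 um


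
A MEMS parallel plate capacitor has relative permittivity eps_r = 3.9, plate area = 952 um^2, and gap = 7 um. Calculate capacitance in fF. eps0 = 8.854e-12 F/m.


Step 1: Convert area to m^2: A = 952e-12 m^2
Step 2: Convert gap to m: d = 7e-6 m
Step 3: C = eps0 * eps_r * A / d
C = 8.854e-12 * 3.9 * 952e-12 / 7e-6
Step 4: Convert to fF (multiply by 1e15).
C = 4.7 fF


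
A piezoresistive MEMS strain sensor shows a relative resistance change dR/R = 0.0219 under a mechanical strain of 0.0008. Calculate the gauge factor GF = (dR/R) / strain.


Step 1: Identify values.
dR/R = 0.0219, strain = 0.0008
Step 2: GF = (dR/R) / strain = 0.0219 / 0.0008
GF = 27.4


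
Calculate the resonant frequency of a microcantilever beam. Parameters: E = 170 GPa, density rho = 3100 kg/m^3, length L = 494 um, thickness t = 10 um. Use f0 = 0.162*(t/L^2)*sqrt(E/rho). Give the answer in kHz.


Step 1: Convert units to SI.
t_SI = 10e-6 m, L_SI = 494e-6 m
Step 2: Calculate sqrt(E/rho).
sqrt(170e9 / 3100) = 7405.32 m/s
Step 3: Compute f0.
f0 = 0.162 * 10e-6 / (494e-6)^2 * 7405.32 = 49159.2 Hz = 49.16 kHz


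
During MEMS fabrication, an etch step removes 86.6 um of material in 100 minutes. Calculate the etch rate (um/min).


Step 1: Etch rate = depth / time
Step 2: rate = 86.6 / 100
rate = 0.866 um/min


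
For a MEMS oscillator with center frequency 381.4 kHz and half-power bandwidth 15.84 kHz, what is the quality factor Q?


Step 1: Q = f0 / bandwidth
Step 2: Q = 381.4 / 15.84
Q = 24.1


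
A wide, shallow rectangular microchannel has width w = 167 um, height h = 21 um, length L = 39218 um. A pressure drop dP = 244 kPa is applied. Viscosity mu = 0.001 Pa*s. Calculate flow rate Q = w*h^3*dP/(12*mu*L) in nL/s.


Step 1: Convert all dimensions to SI (meters).
w = 167e-6 m, h = 21e-6 m, L = 39218e-6 m, dP = 244e3 Pa
Step 2: Q = w * h^3 * dP / (12 * mu * L)
Q = 167e-6 * (21e-6)^3 * 244e3 / (12 * 0.001 * 39218e-6) = 8.0185805e-10 m^3/s
Step 3: Convert Q from m^3/s to nL/s (1 m^3 = 1e12 nL, so multiply by 1e12).
Q = 801.858 nL/s


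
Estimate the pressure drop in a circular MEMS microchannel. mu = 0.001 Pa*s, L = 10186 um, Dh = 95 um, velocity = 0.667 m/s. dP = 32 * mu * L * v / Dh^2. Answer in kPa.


Step 1: Convert to SI: L = 10186e-6 m, Dh = 95e-6 m
Step 2: dP = 32 * 0.001 * 10186e-6 * 0.667 / (95e-6)^2
Step 3: dP = 24089.75 Pa
Step 4: Convert to kPa: dP = 24.09 kPa


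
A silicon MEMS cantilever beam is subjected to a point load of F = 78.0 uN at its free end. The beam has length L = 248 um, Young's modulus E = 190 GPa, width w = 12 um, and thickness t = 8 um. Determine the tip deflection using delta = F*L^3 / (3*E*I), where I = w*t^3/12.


Step 1: Calculate the second moment of area.
I = w * t^3 / 12 = 12 * 8^3 / 12 = 512.0 um^4
Step 2: Convert E to consistent units (1 GPa = 1000 uN/um^2).
E = 190 GPa = 190000 uN/um^2
Step 3: Calculate tip deflection.
delta = F * L^3 / (3 * E * I)
delta = 78.0 * 248^3 / (3 * 190000 * 512.0)
delta = 4.0767 um


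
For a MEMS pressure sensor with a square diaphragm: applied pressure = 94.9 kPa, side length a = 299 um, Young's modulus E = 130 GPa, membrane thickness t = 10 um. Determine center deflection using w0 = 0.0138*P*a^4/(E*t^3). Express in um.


Step 1: Convert pressure to compatible units (E is in GPa, so P in GPa).
P = 94.9 kPa = 94.9e-6 GPa
Step 2: Compute numerator: 0.0138 * P * a^4.
a^4 = 299^4 = 7992538801
numerator = 0.0138 * 94.9e-6 * 7992538801 = 1.0467e+04
Step 3: Compute denominator: E * t^3 = 130 * 10^3 = 130000
Step 4: w0 = numerator / denominator = 1.0467e+04 / 130000 = 0.0805 um


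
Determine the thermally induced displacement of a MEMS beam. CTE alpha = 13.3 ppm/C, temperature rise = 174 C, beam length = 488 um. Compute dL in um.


Step 1: Convert CTE: alpha = 13.3 ppm/C = 13.3e-6 /C
Step 2: dL = 13.3e-6 * 174 * 488
dL = 1.1293 um


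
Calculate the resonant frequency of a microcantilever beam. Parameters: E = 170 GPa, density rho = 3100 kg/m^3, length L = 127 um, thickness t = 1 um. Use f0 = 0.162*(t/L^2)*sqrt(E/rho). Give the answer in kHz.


Step 1: Convert units to SI.
t_SI = 1e-6 m, L_SI = 127e-6 m
Step 2: Calculate sqrt(E/rho).
sqrt(170e9 / 3100) = 7405.32 m/s
Step 3: Compute f0.
f0 = 0.162 * 1e-6 / (127e-6)^2 * 7405.32 = 74379.2 Hz = 74.38 kHz


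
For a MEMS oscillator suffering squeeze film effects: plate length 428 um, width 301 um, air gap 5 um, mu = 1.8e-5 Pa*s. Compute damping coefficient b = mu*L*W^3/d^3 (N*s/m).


Step 1: Convert to SI.
L = 428e-6 m, W = 301e-6 m, d = 5e-6 m
Step 2: W^3 = (301e-6)^3 = 2.73e-11 m^3
Step 3: d^3 = (5e-6)^3 = 1.25e-16 m^3
Step 4: b = 1.8e-5 * 428e-6 * 2.73e-11 / 1.25e-16
b = 1.68e-03 N*s/m


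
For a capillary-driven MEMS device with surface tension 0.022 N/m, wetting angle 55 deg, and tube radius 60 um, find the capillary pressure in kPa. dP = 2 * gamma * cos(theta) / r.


Step 1: cos(55 deg) = 0.5736
Step 2: Convert r to m: r = 60e-6 m
Step 3: dP = 2 * 0.022 * 0.5736 / 60e-6 = 420.6 Pa
Step 4: Convert Pa to kPa (divide by 1000).
dP = 0.42 kPa


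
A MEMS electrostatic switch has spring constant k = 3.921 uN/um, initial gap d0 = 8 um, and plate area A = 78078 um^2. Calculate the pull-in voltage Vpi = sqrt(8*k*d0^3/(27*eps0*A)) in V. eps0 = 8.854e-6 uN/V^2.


Step 1: Compute numerator: 8 * k * d0^3 = 8 * 3.921 * 8^3 = 16060.416
Step 2: Compute denominator: 27 * eps0 * A = 27 * 8.854e-6 * 78078 = 18.665171
Step 3: Vpi = sqrt(16060.416 / 18.665171)
Vpi = 29.33 V


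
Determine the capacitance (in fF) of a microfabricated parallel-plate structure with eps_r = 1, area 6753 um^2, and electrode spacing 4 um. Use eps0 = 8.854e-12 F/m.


Step 1: Convert area to m^2: A = 6753e-12 m^2
Step 2: Convert gap to m: d = 4e-6 m
Step 3: C = eps0 * eps_r * A / d
C = 8.854e-12 * 1 * 6753e-12 / 4e-6
Step 4: Convert to fF (multiply by 1e15).
C = 14.95 fF


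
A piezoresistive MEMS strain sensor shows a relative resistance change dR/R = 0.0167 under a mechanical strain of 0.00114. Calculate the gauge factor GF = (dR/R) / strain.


Step 1: Identify values.
dR/R = 0.0167, strain = 0.00114
Step 2: GF = (dR/R) / strain = 0.0167 / 0.00114
GF = 14.6


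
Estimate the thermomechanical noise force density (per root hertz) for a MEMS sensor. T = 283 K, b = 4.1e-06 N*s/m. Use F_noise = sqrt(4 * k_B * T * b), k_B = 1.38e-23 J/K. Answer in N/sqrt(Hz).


Step 1: Compute 4 * k_B * T * b
= 4 * 1.38e-23 * 283 * 4.1e-06
= 6.4049e-26 N^2/Hz
Step 2: F_noise = sqrt(6.4049e-26)
F_noise = 2.53e-13 N/sqrt(Hz)


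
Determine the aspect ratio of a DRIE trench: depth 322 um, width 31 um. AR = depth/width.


Step 1: AR = depth / width
Step 2: AR = 322 / 31
AR = 10.4


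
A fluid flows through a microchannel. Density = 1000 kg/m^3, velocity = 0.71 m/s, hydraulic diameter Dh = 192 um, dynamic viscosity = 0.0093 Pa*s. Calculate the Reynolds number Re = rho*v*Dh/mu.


Step 1: Convert Dh to meters: Dh = 192e-6 m
Step 2: Re = rho * v * Dh / mu
Re = 1000 * 0.71 * 192e-6 / 0.0093
Re = 14.658


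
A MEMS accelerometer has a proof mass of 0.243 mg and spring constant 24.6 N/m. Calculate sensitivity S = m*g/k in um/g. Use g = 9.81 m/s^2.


Step 1: Convert mass: m = 0.243 mg = 2.43e-07 kg
Step 2: S = m * g / k = 2.43e-07 * 9.81 / 24.6
Step 3: S = 9.69e-08 m/g
Step 4: Convert to um/g: S = 0.097 um/g


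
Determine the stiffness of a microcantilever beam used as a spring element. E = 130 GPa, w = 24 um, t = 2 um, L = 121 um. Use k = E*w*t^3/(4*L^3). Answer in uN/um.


Step 1: Convert E to consistent units (1 GPa = 1000 uN/um^2).
E = 130 GPa = 130000 uN/um^2
Step 2: Compute t^3 = 2^3 = 8
Step 3: Compute L^3 = 121^3 = 1771561
Step 4: k = 130000 * 24 * 8 / (4 * 1771561)
k = 3.5223 uN/um


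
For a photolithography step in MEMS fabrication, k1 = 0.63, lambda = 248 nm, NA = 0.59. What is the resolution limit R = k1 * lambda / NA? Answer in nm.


Step 1: Identify values: k1 = 0.63, lambda = 248 nm, NA = 0.59
Step 2: R = k1 * lambda / NA
R = 0.63 * 248 / 0.59
R = 264.8 nm


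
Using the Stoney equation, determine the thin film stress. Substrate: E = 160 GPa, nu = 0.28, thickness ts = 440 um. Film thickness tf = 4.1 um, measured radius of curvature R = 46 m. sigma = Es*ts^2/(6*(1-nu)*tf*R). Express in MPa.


Step 1: Compute numerator: Es * ts^2 = 160 * 440^2 = 30976000 (GPa*um^2)
Step 2: Compute denominator (R in um): 6*(1-nu)*tf*R = 6*0.72*4.1*46e6 = 814752000.0 (um^2)
Step 3: sigma (GPa) = 30976000 / 814752000.0 = 3.8019e-02 GPa
Step 4: Convert to MPa (x1000): sigma = 38.0 MPa


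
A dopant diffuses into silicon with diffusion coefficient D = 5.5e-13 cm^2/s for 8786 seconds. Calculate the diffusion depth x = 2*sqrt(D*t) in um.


Step 1: Compute D*t = 5.5e-13 * 8786 = 4.8323e-09 cm^2
Step 2: sqrt(D*t) = 6.9515e-05 cm
Step 3: x = 2 * 6.9515e-05 cm = 1.3903e-04 cm
Step 4: Convert to um (1 cm = 1e4 um): x = 1.39 um


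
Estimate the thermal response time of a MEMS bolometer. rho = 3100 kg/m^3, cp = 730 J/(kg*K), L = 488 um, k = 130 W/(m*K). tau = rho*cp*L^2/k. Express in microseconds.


Step 1: Convert L to m: L = 488e-6 m
Step 2: L^2 = (488e-6)^2 = 2.38144e-07 m^2
Step 3: tau = 3100 * 730 * 2.38144e-07 / 130 = 4.14553748e-03 s
Step 4: Convert to microseconds (multiply by 1e6).
tau = 4145.537 us


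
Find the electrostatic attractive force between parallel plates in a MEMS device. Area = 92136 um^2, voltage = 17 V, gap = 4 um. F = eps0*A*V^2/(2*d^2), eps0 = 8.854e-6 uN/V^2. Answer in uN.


Step 1: Identify parameters.
eps0 = 8.854e-6 uN/V^2, A = 92136 um^2, V = 17 V, d = 4 um
Step 2: Compute V^2 = 17^2 = 289
Step 3: Compute d^2 = 4^2 = 16
Step 4: F = 0.5 * 8.854e-6 * 92136 * 289 / 16
F = 7.367 uN


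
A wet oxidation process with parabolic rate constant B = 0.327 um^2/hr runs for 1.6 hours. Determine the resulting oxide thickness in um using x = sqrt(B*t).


Step 1: Compute B*t = 0.327 * 1.6 = 0.5232
Step 2: x = sqrt(0.5232)
x = 0.723 um


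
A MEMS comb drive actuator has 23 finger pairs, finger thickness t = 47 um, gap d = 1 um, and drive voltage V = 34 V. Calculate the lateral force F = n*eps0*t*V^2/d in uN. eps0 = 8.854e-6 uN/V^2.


Step 1: Parameters: n=23, eps0=8.854e-6 uN/V^2, t=47 um, V=34 V, d=1 um
Step 2: V^2 = 1156
Step 3: F = 23 * 8.854e-6 * 47 * 1156 / 1
F = 11.064 uN


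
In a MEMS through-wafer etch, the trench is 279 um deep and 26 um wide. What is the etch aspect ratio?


Step 1: AR = depth / width
Step 2: AR = 279 / 26
AR = 10.7


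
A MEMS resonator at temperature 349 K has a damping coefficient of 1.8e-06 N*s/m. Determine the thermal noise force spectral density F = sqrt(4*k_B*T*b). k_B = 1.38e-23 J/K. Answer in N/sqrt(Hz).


Step 1: Compute 4 * k_B * T * b
= 4 * 1.38e-23 * 349 * 1.8e-06
= 3.4677e-26 N^2/Hz
Step 2: F_noise = sqrt(3.4677e-26)
F_noise = 1.86e-13 N/sqrt(Hz)


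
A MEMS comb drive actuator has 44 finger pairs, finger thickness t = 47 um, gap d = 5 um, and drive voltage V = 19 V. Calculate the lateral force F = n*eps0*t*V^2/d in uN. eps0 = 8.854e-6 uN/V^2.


Step 1: Parameters: n=44, eps0=8.854e-6 uN/V^2, t=47 um, V=19 V, d=5 um
Step 2: V^2 = 361
Step 3: F = 44 * 8.854e-6 * 47 * 361 / 5
F = 1.322 uN


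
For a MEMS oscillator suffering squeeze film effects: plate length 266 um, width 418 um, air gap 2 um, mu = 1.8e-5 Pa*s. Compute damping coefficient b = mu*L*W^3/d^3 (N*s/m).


Step 1: Convert to SI.
L = 266e-6 m, W = 418e-6 m, d = 2e-6 m
Step 2: W^3 = (418e-6)^3 = 7.30e-11 m^3
Step 3: d^3 = (2e-6)^3 = 8.00e-18 m^3
Step 4: b = 1.8e-5 * 266e-6 * 7.30e-11 / 8.00e-18
b = 4.37e-02 N*s/m


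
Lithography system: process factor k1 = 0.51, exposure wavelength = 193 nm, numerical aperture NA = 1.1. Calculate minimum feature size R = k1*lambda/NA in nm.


Step 1: Identify values: k1 = 0.51, lambda = 193 nm, NA = 1.1
Step 2: R = k1 * lambda / NA
R = 0.51 * 193 / 1.1
R = 89.5 nm


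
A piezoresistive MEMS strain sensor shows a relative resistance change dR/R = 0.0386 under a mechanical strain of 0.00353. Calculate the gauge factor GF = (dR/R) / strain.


Step 1: Identify values.
dR/R = 0.0386, strain = 0.00353
Step 2: GF = (dR/R) / strain = 0.0386 / 0.00353
GF = 10.9


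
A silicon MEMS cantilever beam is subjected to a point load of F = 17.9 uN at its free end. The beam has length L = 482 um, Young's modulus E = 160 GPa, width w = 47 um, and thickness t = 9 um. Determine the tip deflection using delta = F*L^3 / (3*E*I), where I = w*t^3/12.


Step 1: Calculate the second moment of area.
I = w * t^3 / 12 = 47 * 9^3 / 12 = 2855.25 um^4
Step 2: Convert E to consistent units (1 GPa = 1000 uN/um^2).
E = 160 GPa = 160000 uN/um^2
Step 3: Calculate tip deflection.
delta = F * L^3 / (3 * E * I)
delta = 17.9 * 482^3 / (3 * 160000 * 2855.25)
delta = 1.4625 um


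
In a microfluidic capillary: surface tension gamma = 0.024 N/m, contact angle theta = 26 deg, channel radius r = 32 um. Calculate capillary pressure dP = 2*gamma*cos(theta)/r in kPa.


Step 1: cos(26 deg) = 0.8988
Step 2: Convert r to m: r = 32e-6 m
Step 3: dP = 2 * 0.024 * 0.8988 / 32e-6 = 1348.2 Pa
Step 4: Convert Pa to kPa (divide by 1000).
dP = 1.35 kPa


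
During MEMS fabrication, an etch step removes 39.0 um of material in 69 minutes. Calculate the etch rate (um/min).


Step 1: Etch rate = depth / time
Step 2: rate = 39.0 / 69
rate = 0.565 um/min


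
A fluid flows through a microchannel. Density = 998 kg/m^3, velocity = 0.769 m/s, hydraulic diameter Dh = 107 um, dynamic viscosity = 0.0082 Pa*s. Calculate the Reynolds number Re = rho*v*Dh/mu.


Step 1: Convert Dh to meters: Dh = 107e-6 m
Step 2: Re = rho * v * Dh / mu
Re = 998 * 0.769 * 107e-6 / 0.0082
Re = 10.014


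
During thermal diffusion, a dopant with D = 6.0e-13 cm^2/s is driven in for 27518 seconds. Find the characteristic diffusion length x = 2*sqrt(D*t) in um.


Step 1: Compute D*t = 6.0e-13 * 27518 = 1.65108e-08 cm^2
Step 2: sqrt(D*t) = 1.2849e-04 cm
Step 3: x = 2 * 1.2849e-04 cm = 2.5698e-04 cm
Step 4: Convert to um (1 cm = 1e4 um): x = 2.57 um


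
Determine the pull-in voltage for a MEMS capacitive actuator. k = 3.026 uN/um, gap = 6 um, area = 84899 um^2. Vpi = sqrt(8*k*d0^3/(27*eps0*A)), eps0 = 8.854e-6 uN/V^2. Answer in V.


Step 1: Compute numerator: 8 * k * d0^3 = 8 * 3.026 * 6^3 = 5228.928
Step 2: Compute denominator: 27 * eps0 * A = 27 * 8.854e-6 * 84899 = 20.295785
Step 3: Vpi = sqrt(5228.928 / 20.295785)
Vpi = 16.05 V


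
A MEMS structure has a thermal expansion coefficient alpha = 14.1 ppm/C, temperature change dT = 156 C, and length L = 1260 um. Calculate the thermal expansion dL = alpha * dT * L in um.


Step 1: Convert CTE: alpha = 14.1 ppm/C = 14.1e-6 /C
Step 2: dL = 14.1e-6 * 156 * 1260
dL = 2.7715 um


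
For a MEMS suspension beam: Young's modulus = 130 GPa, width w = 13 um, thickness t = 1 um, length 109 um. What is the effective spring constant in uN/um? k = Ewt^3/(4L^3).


Step 1: Convert E to consistent units (1 GPa = 1000 uN/um^2).
E = 130 GPa = 130000 uN/um^2
Step 2: Compute t^3 = 1^3 = 1
Step 3: Compute L^3 = 109^3 = 1295029
Step 4: k = 130000 * 13 * 1 / (4 * 1295029)
k = 0.3262 uN/um


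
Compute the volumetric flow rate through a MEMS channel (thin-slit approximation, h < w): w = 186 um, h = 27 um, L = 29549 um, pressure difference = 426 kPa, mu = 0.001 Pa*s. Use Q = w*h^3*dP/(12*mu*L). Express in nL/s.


Step 1: Convert all dimensions to SI (meters).
w = 186e-6 m, h = 27e-6 m, L = 29549e-6 m, dP = 426e3 Pa
Step 2: Q = w * h^3 * dP / (12 * mu * L)
Q = 186e-6 * (27e-6)^3 * 426e3 / (12 * 0.001 * 29549e-6) = 4.3983502e-09 m^3/s
Step 3: Convert Q from m^3/s to nL/s (1 m^3 = 1e12 nL, so multiply by 1e12).
Q = 4398.35 nL/s


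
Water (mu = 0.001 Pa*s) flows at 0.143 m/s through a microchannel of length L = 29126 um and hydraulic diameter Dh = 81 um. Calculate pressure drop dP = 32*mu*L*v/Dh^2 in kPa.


Step 1: Convert to SI: L = 29126e-6 m, Dh = 81e-6 m
Step 2: dP = 32 * 0.001 * 29126e-6 * 0.143 / (81e-6)^2
Step 3: dP = 20314.06 Pa
Step 4: Convert to kPa: dP = 20.31 kPa


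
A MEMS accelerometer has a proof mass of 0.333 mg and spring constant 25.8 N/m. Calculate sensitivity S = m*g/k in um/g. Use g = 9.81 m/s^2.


Step 1: Convert mass: m = 0.333 mg = 3.33e-07 kg
Step 2: S = m * g / k = 3.33e-07 * 9.81 / 25.8
Step 3: S = 1.27e-07 m/g
Step 4: Convert to um/g: S = 0.127 um/g


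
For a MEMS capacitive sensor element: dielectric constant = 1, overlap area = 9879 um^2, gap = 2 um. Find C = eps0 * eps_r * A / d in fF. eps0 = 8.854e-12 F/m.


Step 1: Convert area to m^2: A = 9879e-12 m^2
Step 2: Convert gap to m: d = 2e-6 m
Step 3: C = eps0 * eps_r * A / d
C = 8.854e-12 * 1 * 9879e-12 / 2e-6
Step 4: Convert to fF (multiply by 1e15).
C = 43.73 fF


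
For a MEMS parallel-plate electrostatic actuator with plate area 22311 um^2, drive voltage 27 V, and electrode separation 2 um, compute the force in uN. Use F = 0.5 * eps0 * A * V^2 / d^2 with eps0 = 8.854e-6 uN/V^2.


Step 1: Identify parameters.
eps0 = 8.854e-6 uN/V^2, A = 22311 um^2, V = 27 V, d = 2 um
Step 2: Compute V^2 = 27^2 = 729
Step 3: Compute d^2 = 2^2 = 4
Step 4: F = 0.5 * 8.854e-6 * 22311 * 729 / 4
F = 18.001 uN


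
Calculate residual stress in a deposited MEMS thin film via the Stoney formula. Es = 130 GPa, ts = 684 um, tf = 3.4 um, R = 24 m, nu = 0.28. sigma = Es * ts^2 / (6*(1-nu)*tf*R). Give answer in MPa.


Step 1: Compute numerator: Es * ts^2 = 130 * 684^2 = 60821280 (GPa*um^2)
Step 2: Compute denominator (R in um): 6*(1-nu)*tf*R = 6*0.72*3.4*24e6 = 352512000.0 (um^2)
Step 3: sigma (GPa) = 60821280 / 352512000.0 = 1.72537e-01 GPa
Step 4: Convert to MPa (x1000): sigma = 172.5 MPa


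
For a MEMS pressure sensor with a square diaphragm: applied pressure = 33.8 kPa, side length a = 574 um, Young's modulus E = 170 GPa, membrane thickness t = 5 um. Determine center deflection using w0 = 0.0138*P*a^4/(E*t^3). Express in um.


Step 1: Convert pressure to compatible units (E is in GPa, so P in GPa).
P = 33.8 kPa = 33.8e-6 GPa
Step 2: Compute numerator: 0.0138 * P * a^4.
a^4 = 574^4 = 108554434576
numerator = 0.0138 * 33.8e-6 * 108554434576 = 5.063413e+04
Step 3: Compute denominator: E * t^3 = 170 * 5^3 = 21250
Step 4: w0 = numerator / denominator = 5.063413e+04 / 21250 = 2.3828 um


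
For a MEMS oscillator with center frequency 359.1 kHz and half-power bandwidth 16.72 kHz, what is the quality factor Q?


Step 1: Q = f0 / bandwidth
Step 2: Q = 359.1 / 16.72
Q = 21.5


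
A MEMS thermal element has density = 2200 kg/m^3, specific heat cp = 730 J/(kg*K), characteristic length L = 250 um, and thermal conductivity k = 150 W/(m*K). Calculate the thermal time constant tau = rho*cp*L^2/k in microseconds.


Step 1: Convert L to m: L = 250e-6 m
Step 2: L^2 = (250e-6)^2 = 6.25e-08 m^2
Step 3: tau = 2200 * 730 * 6.25e-08 / 150 = 6.6916667e-04 s
Step 4: Convert to microseconds (multiply by 1e6).
tau = 669.167 us


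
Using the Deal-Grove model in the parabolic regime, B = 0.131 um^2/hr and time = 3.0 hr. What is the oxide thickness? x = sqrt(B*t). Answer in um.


Step 1: Compute B*t = 0.131 * 3.0 = 0.393
Step 2: x = sqrt(0.393)
x = 0.627 um


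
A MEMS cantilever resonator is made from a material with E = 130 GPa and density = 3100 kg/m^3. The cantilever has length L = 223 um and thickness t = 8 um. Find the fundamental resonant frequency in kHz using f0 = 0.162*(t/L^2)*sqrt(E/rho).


Step 1: Convert units to SI.
t_SI = 8e-6 m, L_SI = 223e-6 m
Step 2: Calculate sqrt(E/rho).
sqrt(130e9 / 3100) = 6475.76 m/s
Step 3: Compute f0.
f0 = 0.162 * 8e-6 / (223e-6)^2 * 6475.76 = 168766.4 Hz = 168.77 kHz


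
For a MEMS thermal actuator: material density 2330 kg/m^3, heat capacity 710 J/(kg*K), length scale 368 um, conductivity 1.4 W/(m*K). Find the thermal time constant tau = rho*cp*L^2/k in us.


Step 1: Convert L to m: L = 368e-6 m
Step 2: L^2 = (368e-6)^2 = 1.35424e-07 m^2
Step 3: tau = 2330 * 710 * 1.35424e-07 / 1.4 = 1.6002280229e-01 s
Step 4: Convert to microseconds (multiply by 1e6).
tau = 160022.802 us


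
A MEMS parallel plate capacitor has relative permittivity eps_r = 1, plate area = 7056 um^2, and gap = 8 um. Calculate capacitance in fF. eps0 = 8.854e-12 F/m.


Step 1: Convert area to m^2: A = 7056e-12 m^2
Step 2: Convert gap to m: d = 8e-6 m
Step 3: C = eps0 * eps_r * A / d
C = 8.854e-12 * 1 * 7056e-12 / 8e-6
Step 4: Convert to fF (multiply by 1e15).
C = 7.81 fF


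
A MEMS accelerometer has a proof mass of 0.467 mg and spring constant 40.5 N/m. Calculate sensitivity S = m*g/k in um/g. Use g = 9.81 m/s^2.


Step 1: Convert mass: m = 0.467 mg = 4.67e-07 kg
Step 2: S = m * g / k = 4.67e-07 * 9.81 / 40.5
Step 3: S = 1.13e-07 m/g
Step 4: Convert to um/g: S = 0.113 um/g


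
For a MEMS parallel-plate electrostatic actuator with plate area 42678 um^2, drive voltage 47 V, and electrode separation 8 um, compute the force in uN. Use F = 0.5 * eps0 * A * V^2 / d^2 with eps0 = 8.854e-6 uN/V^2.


Step 1: Identify parameters.
eps0 = 8.854e-6 uN/V^2, A = 42678 um^2, V = 47 V, d = 8 um
Step 2: Compute V^2 = 47^2 = 2209
Step 3: Compute d^2 = 8^2 = 64
Step 4: F = 0.5 * 8.854e-6 * 42678 * 2209 / 64
F = 6.521 uN


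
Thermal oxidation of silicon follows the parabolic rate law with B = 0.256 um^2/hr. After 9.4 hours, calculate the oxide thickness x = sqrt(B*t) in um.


Step 1: Compute B*t = 0.256 * 9.4 = 2.4064
Step 2: x = sqrt(2.4064)
x = 1.551 um


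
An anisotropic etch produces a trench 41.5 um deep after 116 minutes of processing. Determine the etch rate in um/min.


Step 1: Etch rate = depth / time
Step 2: rate = 41.5 / 116
rate = 0.358 um/min


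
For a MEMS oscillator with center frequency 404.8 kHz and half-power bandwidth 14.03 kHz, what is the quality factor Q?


Step 1: Q = f0 / bandwidth
Step 2: Q = 404.8 / 14.03
Q = 28.9


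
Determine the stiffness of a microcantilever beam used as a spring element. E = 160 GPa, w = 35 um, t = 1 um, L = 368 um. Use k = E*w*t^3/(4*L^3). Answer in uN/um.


Step 1: Convert E to consistent units (1 GPa = 1000 uN/um^2).
E = 160 GPa = 160000 uN/um^2
Step 2: Compute t^3 = 1^3 = 1
Step 3: Compute L^3 = 368^3 = 49836032
Step 4: k = 160000 * 35 * 1 / (4 * 49836032)
k = 0.0281 uN/um


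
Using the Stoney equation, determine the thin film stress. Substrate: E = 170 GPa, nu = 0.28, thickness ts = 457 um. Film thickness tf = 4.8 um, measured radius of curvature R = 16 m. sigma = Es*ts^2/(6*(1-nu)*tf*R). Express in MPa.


Step 1: Compute numerator: Es * ts^2 = 170 * 457^2 = 35504330 (GPa*um^2)
Step 2: Compute denominator (R in um): 6*(1-nu)*tf*R = 6*0.72*4.8*16e6 = 331776000.0 (um^2)
Step 3: sigma (GPa) = 35504330 / 331776000.0 = 1.07013e-01 GPa
Step 4: Convert to MPa (x1000): sigma = 107.0 MPa


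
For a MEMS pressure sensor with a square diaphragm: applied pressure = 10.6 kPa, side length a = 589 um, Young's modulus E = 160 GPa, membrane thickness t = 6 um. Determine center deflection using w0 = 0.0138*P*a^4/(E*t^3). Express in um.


Step 1: Convert pressure to compatible units (E is in GPa, so P in GPa).
P = 10.6 kPa = 10.6e-6 GPa
Step 2: Compute numerator: 0.0138 * P * a^4.
a^4 = 589^4 = 120354180241
numerator = 0.0138 * 10.6e-6 * 120354180241 = 1.76054e+04
Step 3: Compute denominator: E * t^3 = 160 * 6^3 = 34560
Step 4: w0 = numerator / denominator = 1.76054e+04 / 34560 = 0.5094 um


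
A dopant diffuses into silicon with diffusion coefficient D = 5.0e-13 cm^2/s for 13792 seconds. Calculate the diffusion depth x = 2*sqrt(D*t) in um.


Step 1: Compute D*t = 5.0e-13 * 13792 = 6.896e-09 cm^2
Step 2: sqrt(D*t) = 8.30422e-05 cm
Step 3: x = 2 * 8.30422e-05 cm = 1.660844e-04 cm
Step 4: Convert to um (1 cm = 1e4 um): x = 1.661 um


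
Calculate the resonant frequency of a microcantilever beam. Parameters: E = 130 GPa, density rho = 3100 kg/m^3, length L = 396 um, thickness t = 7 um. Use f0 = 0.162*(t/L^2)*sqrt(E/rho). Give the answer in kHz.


Step 1: Convert units to SI.
t_SI = 7e-6 m, L_SI = 396e-6 m
Step 2: Calculate sqrt(E/rho).
sqrt(130e9 / 3100) = 6475.76 m/s
Step 3: Compute f0.
f0 = 0.162 * 7e-6 / (396e-6)^2 * 6475.76 = 46828.8 Hz = 46.83 kHz
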